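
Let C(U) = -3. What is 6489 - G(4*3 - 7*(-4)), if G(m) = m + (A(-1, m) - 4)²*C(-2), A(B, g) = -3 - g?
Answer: 13076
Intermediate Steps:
G(m) = m - 3*(-7 - m)² (G(m) = m + ((-3 - m) - 4)²*(-3) = m + (-7 - m)²*(-3) = m - 3*(-7 - m)²)
6489 - G(4*3 - 7*(-4)) = 6489 - ((4*3 - 7*(-4)) - 3*(7 + (4*3 - 7*(-4)))²) = 6489 - ((12 + 28) - 3*(7 + (12 + 28))²) = 6489 - (40 - 3*(7 + 40)²) = 6489 - (40 - 3*47²) = 6489 - (40 - 3*2209) = 6489 - (40 - 6627) = 6489 - 1*(-6587) = 6489 + 6587 = 13076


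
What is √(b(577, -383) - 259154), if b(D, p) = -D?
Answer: 3*I*√28859 ≈ 509.64*I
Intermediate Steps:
√(b(577, -383) - 259154) = √(-1*577 - 259154) = √(-577 - 259154) = √(-259731) = 3*I*√28859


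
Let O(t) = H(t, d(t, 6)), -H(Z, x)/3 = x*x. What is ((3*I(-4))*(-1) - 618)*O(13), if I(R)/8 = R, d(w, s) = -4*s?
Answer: 902016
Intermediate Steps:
I(R) = 8*R
H(Z, x) = -3*x**2 (H(Z, x) = -3*x*x = -3*x**2)
O(t) = -1728 (O(t) = -3*(-4*6)**2 = -3*(-24)**2 = -3*576 = -1728)
((3*I(-4))*(-1) - 618)*O(13) = ((3*(8*(-4)))*(-1) - 618)*(-1728) = ((3*(-32))*(-1) - 618)*(-1728) = (-96*(-1) - 618)*(-1728) = (96 - 618)*(-1728) = -522*(-1728) = 902016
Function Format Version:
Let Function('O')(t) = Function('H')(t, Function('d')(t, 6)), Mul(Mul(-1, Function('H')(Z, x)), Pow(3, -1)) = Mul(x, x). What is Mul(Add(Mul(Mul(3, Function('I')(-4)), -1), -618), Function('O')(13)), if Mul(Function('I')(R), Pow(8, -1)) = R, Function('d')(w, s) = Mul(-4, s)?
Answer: 902016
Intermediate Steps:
Function('I')(R) = Mul(8, R)
Function('H')(Z, x) = Mul(-3, Pow(x, 2)) (Function('H')(Z, x) = Mul(-3, Mul(x, x)) = Mul(-3, Pow(x, 2)))
Function('O')(t) = -1728 (Function('O')(t) = Mul(-3, Pow(Mul(-4, 6), 2)) = Mul(-3, Pow(-24, 2)) = Mul(-3, 576) = -1728)
Mul(Add(Mul(Mul(3, Function('I')(-4)), -1), -618), Function('O')(13)) = Mul(Add(Mul(Mul(3, Mul(8, -4)), -1), -618), -1728) = Mul(Add(Mul(Mul(3, -32), -1), -618), -1728) = Mul(Add(Mul(-96, -1), -618), -1728) = Mul(Add(96, -618), -1728) = Mul(-522, -1728) = 902016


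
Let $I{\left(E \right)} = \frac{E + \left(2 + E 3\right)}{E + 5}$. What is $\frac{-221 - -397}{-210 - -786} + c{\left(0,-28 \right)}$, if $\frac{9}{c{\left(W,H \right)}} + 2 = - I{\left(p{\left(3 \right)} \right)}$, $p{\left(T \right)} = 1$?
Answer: $- \frac{97}{36} \approx -2.6944$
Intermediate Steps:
$I{\left(E \right)} = \frac{2 + 4 E}{5 + E}$ ($I{\left(E \right)} = \frac{E + \left(2 + 3 E\right)}{5 + E} = \frac{2 + 4 E}{5 + E}$)
$c{\left(W,H \right)} = -3$ ($c{\left(W,H \right)} = \frac{9}{-2 - \frac{2 \left(1 + 2 \cdot 1\right)}{5 + 1}} = \frac{9}{-2 - \frac{2 \left(1 + 2\right)}{6}} = \frac{9}{-2 - 2 \cdot \frac{1}{6} \cdot 3} = \frac{9}{-2 - 1} = \frac{9}{-3} = 9 \left(- \frac{1}{3}\right) = -3$)
$\frac{-221 - -397}{-210 - -786} + c{\left(0,-28 \right)} = \frac{-221 - -397}{-210 - -786} - 3 = \frac{-221 + 397}{-210 + 786} - 3 = \frac{1}{576} \cdot 176 - 3 = \frac{11}{36} - 3 = - \frac{97}{36}$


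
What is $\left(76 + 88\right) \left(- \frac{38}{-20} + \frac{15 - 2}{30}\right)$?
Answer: $\frac{1148}{3} \approx 382.67$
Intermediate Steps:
$\left(76 + 88\right) \left(- \frac{38}{-20} + \frac{15 - 2}{30}\right) = 164 \left(\left(-38\right) \left(- \frac{1}{20}\right) + \left(15 - 2\right) \frac{1}{30}\right) = 164 \left(\frac{19}{10} + 13 \cdot \frac{1}{30}\right) = 164 \left(\frac{19}{10} + \frac{13}{30}\right) = 164 \cdot \frac{7}{3} = \frac{1148}{3}$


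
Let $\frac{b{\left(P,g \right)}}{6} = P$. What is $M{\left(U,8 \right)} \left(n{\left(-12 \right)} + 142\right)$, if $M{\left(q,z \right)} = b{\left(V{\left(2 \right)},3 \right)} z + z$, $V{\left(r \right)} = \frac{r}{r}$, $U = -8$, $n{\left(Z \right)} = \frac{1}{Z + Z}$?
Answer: $\frac{23849}{3} \approx 7949.7$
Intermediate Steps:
$n{\left(Z \right)} = \frac{1}{2 Z}$
$V{\left(r \right)} = 1$
$b{\left(P,g \right)} = 6 P$
$M{\left(q,z \right)} = 7 z$ ($M{\left(q,z \right)} = 6 \cdot 1 z + z = 6 z + z = 7 z$)
$M{\left(U,8 \right)} \left(n{\left(-12 \right)} + 142\right) = 7 \cdot 8 \left(\frac{1}{2 \left(-12\right)} + 142\right) = 56 \left(\frac{1}{2} \left(- \frac{1}{12}\right) + 142\right) = 56 \left(- \frac{1}{24} + 142\right) = 56 \cdot \frac{3407}{24} = \frac{23849}{3}$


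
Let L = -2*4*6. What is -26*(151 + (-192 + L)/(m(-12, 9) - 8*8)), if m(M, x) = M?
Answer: -76154/19 ≈ -4008.1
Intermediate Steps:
L = -48 (L = -8*6 = -48)
-26*(151 + (-192 + L)/(m(-12, 9) - 8*8)) = -26*(151 + (-192 - 48)/(-12 - 8*8)) = -26*(151 - 240/(-12 - 64)) = -26*(151 - 240/(-76)) = -26*(151 - 240*(-1/76)) = -26*(151 + 60/19) = -26*2929/19 = -76154/19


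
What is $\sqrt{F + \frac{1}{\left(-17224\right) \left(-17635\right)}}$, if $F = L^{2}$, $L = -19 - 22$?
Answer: $\frac{\sqrt{38772757038297792710}}{151872620} \approx 41.0$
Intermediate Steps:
$L = -41$ ($L = -19 - 22 = -41$)
$F = 1681$ ($F = \left(-41\right)^{2} = 1681$)
$\sqrt{F + \frac{1}{\left(-17224\right) \left(-17635\right)}} = \sqrt{1681 + \frac{1}{\left(-17224\right) \left(-17635\right)}} = \sqrt{1681 - - \frac{1}{303745240}} = \sqrt{1681 + \frac{1}{303745240}} = \sqrt{\frac{510595748441}{303745240}} = \frac{\sqrt{38772757038297792710}}{151872620}$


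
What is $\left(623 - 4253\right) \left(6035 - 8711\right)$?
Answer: $9713880$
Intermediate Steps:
$\left(623 - 4253\right) \left(6035 - 8711\right) = \left(-3630\right) \left(-2676\right) = 9713880$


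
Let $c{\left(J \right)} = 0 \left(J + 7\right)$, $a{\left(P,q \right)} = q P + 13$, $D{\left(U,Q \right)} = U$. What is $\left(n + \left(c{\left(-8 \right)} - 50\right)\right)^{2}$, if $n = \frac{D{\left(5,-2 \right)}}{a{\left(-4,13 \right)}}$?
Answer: $\frac{3822025}{1521} \approx 2512.8$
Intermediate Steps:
$a{\left(P,q \right)} = 13 + P q$ ($a{\left(P,q \right)} = P q + 13 = 13 + P q$)
$c{\left(J \right)} = 0$ ($c{\left(J \right)} = 0 \left(7 + J\right) = 0$)
$n = - \frac{5}{39}$ ($n = \frac{5}{13 - 52} = \frac{5}{-39} = 5 \left(- \frac{1}{39}\right) = - \frac{5}{39} \approx -0.12821$)
$\left(n + \left(c{\left(-8 \right)} - 50\right)\right)^{2} = \left(- \frac{5}{39} + \left(0 - 50\right)\right)^{2} = \left(- \frac{5}{39} - 50\right)^{2} = \left(- \frac{1955}{39}\right)^{2} = \frac{3822025}{1521}$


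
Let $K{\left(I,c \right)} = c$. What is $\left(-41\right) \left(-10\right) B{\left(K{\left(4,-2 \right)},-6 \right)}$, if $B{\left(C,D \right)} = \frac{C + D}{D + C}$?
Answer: $410$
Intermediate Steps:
$B{\left(C,D \right)} = 1$ ($B{\left(C,D \right)} = \frac{C + D}{C + D} = 1$)
$\left(-41\right) \left(-10\right) B{\left(K{\left(4,-2 \right)},-6 \right)} = \left(-41\right) \left(-10\right) 1 = 410 \cdot 1 = 410$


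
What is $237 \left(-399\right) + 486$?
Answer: $-94077$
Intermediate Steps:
$237 \left(-399\right) + 486 = -94563 + 486 = -94077$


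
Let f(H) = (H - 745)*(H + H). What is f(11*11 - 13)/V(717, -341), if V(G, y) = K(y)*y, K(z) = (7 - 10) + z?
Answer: -17199/14663 ≈ -1.1730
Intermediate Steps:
f(H) = 2*H*(-745 + H) (f(H) = (-745 + H)*(2*H) = 2*H*(-745 + H))
K(z) = -3 + z
V(G, y) = y*(-3 + y) (V(G, y) = (-3 + y)*y = y*(-3 + y))
f(11*11 - 13)/V(717, -341) = (2*(11*11 - 13)*(-745 + (11*11 - 13)))/((-341*(-3 - 341))) = (2*(121 - 13)*(-745 + (121 - 13)))/((-341*(-344))) = (2*108*(-745 + 108))/117304 = (2*108*(-637))*(1/117304) = -137592*1/117304 = -17199/14663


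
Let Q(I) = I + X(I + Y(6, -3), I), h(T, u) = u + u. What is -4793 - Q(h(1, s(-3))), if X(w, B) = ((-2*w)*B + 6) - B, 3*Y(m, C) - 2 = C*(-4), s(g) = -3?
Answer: -4783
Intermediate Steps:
Y(m, C) = ⅔ - 4*C/3 (Y(m, C) = ⅔ + (C*(-4))/3 = ⅔ + (-4*C)/3 = ⅔ - 4*C/3)
X(w, B) = 6 - B - 2*B*w (X(w, B) = (-2*B*w + 6) - B = (6 - 2*B*w) - B = 6 - B - 2*B*w)
h(T, u) = 2*u
Q(I) = 6 - 2*I*(14/3 + I) (Q(I) = I + (6 - I - 2*I*(I + (⅔ - 4/3*(-3)))) = I + (6 - I - 2*I*(I + (⅔ + 4))) = I + (6 - I - 2*I*(I + 14/3)) = I + (6 - I - 2*I*(14/3 + I)) = 6 - 2*I*(14/3 + I))
-4793 - Q(h(1, s(-3))) = -4793 - (6 - 2*2*(-3)*(14 + 3*(2*(-3)))/3) = -4793 - (6 - ⅔*(-6)*(14 + 3*(-6))) = -4793 - (6 - ⅔*(-6)*(14 - 18)) = -4793 - (6 - ⅔*(-6)*(-4)) = -4793 - (6 - 16) = -4793 - 1*(-10) = -4793 + 10 = -4783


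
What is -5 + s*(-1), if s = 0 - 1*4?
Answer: -1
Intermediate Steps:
s = -4 (s = 0 - 4 = -4)
-5 + s*(-1) = -5 - 4*(-1) = -5 + 4 = -1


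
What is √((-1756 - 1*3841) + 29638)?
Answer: √24041 ≈ 155.05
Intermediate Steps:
√((-1756 - 1*3841) + 29638) = √((-1756 - 3841) + 29638) = √(-5597 + 29638) = √24041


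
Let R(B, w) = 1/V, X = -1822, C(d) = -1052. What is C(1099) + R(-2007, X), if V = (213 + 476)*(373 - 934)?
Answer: -406628509/386529 ≈ -1052.0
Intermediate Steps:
V = -386529 (V = 689*(-561) = -386529)
R(B, w) = -1/386529 (R(B, w) = 1/(-386529) = -1/386529)
C(1099) + R(-2007, X) = -1052 - 1/386529 = -406628509/386529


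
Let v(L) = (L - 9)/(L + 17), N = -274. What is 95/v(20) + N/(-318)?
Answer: 560392/1749 ≈ 320.41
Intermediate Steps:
v(L) = (-9 + L)/(17 + L)
95/v(20) + N/(-318) = 95/(((-9 + 20)/(17 + 20))) - 274/(-318) = 95/((11/37)) - 274*(-1/318) = 95/(((1/37)*11)) + 137/159 = 95/(11/37) + 137/159 = 95*(37/11) + 137/159 = 3515/11 + 137/159 = 560392/1749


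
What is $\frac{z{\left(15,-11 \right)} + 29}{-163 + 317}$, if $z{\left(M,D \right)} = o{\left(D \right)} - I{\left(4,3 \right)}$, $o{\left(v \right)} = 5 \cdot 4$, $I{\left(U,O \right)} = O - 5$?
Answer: $\frac{51}{154} \approx 0.33117$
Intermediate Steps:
$I{\left(U,O \right)} = -5 + O$
$o{\left(v \right)} = 20$
$z{\left(M,D \right)} = 22$ ($z{\left(M,D \right)} = 20 - \left(-5 + 3\right) = 20 - -2 = 20 + 2 = 22$)
$\frac{z{\left(15,-11 \right)} + 29}{-163 + 317} = \frac{22 + 29}{-163 + 317} = \frac{51}{154}$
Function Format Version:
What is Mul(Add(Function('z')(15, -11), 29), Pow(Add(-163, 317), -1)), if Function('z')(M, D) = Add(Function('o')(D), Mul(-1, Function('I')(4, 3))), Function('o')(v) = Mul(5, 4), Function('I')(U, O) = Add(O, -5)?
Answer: Rational(51, 154) ≈ 0.33117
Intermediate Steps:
Function('I')(U, O) = Add(-5, O)
Function('o')(v) = 20
Function('z')(M, D) = 22 (Function('z')(M, D) = Add(20, Mul(-1, Add(-5, 3))) = Add(20, Mul(-1, -2)) = Add(20, 2) = 22)
Mul(Add(Function('z')(15, -11), 29), Pow(Add(-163, 317), -1)) = Mul(Add(22, 29), Pow(Add(-163, 317), -1)) = Mul(51, Pow(154, -1)) = Mul(51, Rational(1, 154)) = Rational(51, 154)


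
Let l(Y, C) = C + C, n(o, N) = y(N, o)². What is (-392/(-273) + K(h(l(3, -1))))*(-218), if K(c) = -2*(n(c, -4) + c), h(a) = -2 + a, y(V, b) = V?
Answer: 191840/39 ≈ 4919.0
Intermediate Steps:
n(o, N) = N²
l(Y, C) = 2*C
K(c) = -32 - 2*c (K(c) = -2*((-4)² + c) = -2*(16 + c) = -32 - 2*c)
(-392/(-273) + K(h(l(3, -1))))*(-218) = (-392/(-273) + (-32 - 2*(-2 + 2*(-1))))*(-218) = (-392*(-1/273) + (-32 - 2*(-2 - 2)))*(-218) = (56/39 + (-32 - 2*(-4)))*(-218) = (56/39 + (-32 + 8))*(-218) = (56/39 - 24)*(-218) = -880/39*(-218) = 191840/39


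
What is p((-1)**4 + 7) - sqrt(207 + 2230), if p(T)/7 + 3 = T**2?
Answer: 427 - sqrt(2437) ≈ 377.63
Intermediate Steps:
p(T) = -21 + 7*T**2
p((-1)**4 + 7) - sqrt(207 + 2230) = (-21 + 7*((-1)**4 + 7)**2) - sqrt(207 + 2230) = (-21 + 7*(1 + 7)**2) - sqrt(2437) = (-21 + 7*8**2) - sqrt(2437) = (-21 + 7*64) - sqrt(2437) = (-21 + 448) - sqrt(2437) = 427 - sqrt(2437)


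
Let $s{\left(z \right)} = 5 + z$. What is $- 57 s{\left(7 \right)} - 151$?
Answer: $-835$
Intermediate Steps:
$- 57 s{\left(7 \right)} - 151 = - 57 \left(5 + 7\right) - 151 = \left(-57\right) 12 - 151 = -684 - 151 = -835$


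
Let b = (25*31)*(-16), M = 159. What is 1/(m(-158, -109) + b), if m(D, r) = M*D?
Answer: -1/37522 ≈ -2.6651e-5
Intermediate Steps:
m(D, r) = 159*D
b = -12400 (b = 775*(-16) = -12400)
1/(m(-158, -109) + b) = 1/(159*(-158) - 12400) = 1/(-25122 - 12400) = 1/(-37522) = -1/37522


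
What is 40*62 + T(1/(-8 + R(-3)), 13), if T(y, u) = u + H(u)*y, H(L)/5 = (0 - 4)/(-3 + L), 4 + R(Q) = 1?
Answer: 27425/11 ≈ 2493.2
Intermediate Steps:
R(Q) = -3 (R(Q) = -4 + 1 = -3)
H(L) = -20/(-3 + L) (H(L) = 5*((0 - 4)/(-3 + L)) = 5*(-4/(-3 + L)) = -20/(-3 + L))
T(y, u) = u - 20*y/(-3 + u) (T(y, u) = u + (-20/(-3 + u))*y = u - 20*y/(-3 + u))
40*62 + T(1/(-8 + R(-3)), 13) = 40*62 + (-20/(-8 - 3) + 13*(-3 + 13))/(-3 + 13) = 2480 + (-20/(-11) + 13*10)/10 = 2480 + (-20*(-1/11) + 130)/10 = 2480 + (20/11 + 130)/10 = 2480 + (1/10)*(1450/11) = 2480 + 145/11 = 27425/11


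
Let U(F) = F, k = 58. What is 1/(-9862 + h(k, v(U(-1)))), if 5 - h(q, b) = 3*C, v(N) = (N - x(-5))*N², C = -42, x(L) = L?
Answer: -1/9731 ≈ -0.00010276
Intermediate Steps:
v(N) = N²*(5 + N) (v(N) = (N - 1*(-5))*N² = (N + 5)*N² = (5 + N)*N² = N²*(5 + N))
h(q, b) = 131 (h(q, b) = 5 - 3*(-42) = 5 - 1*(-126) = 5 + 126 = 131)
1/(-9862 + h(k, v(U(-1)))) = 1/(-9862 + 131) = 1/(-9731) = -1/9731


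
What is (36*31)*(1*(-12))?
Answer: -13392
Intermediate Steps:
(36*31)*(1*(-12)) = 1116*(-12) = -13392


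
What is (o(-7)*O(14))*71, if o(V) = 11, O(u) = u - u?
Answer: 0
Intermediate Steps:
O(u) = 0
(o(-7)*O(14))*71 = (11*0)*71 = 0*71 = 0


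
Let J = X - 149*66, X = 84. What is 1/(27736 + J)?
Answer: 1/17986 ≈ 5.5599e-5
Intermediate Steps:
J = -9750 (J = 84 - 149*66 = 84 - 9834 = -9750)
1/(27736 + J) = 1/(27736 - 9750) = 1/17986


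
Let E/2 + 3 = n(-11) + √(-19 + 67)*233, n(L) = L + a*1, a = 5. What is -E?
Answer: 18 - 1864*√3 ≈ -3210.5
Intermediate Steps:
n(L) = 5 + L (n(L) = L + 5*1 = L + 5 = 5 + L)
E = -18 + 1864*√3 (E = -6 + 2*((5 - 11) + √(-19 + 67)*233) = -6 + 2*(-6 + √48*233) = -6 + 2*(-6 + (4*√3)*233) = -6 + 2*(-6 + 932*√3) = -6 + (-12 + 1864*√3) = -18 + 1864*√3 ≈ 3210.5)
-E = -(-18 + 1864*√3) = 18 - 1864*√3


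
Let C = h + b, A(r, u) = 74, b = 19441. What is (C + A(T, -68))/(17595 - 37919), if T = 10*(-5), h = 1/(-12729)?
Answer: -124203217/129352098 ≈ -0.96019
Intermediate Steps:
h = -1/12729 ≈ -7.8561e-5
T = -50
C = 247464488/12729 (C = -1/12729 + 19441 = 247464488/12729 ≈ 19441.)
(C + A(T, -68))/(17595 - 37919) = (247464488/12729 + 74)/(17595 - 37919) = (248406434/12729)/(-20324) = (248406434/12729)*(-1/20324) = -124203217/129352098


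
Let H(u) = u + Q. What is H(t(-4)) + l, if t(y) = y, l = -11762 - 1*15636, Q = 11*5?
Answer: -27347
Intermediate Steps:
Q = 55
l = -27398 (l = -11762 - 15636 = -27398)
H(u) = 55 + u (H(u) = u + 55 = 55 + u)
H(t(-4)) + l = (55 - 4) - 27398 = 51 - 27398 = -27347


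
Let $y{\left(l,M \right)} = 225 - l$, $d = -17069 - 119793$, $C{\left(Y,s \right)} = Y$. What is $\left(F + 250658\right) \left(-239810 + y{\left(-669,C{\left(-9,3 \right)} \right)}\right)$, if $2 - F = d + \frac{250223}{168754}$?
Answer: $- \frac{7812032048348170}{84377} \approx -9.2585 \cdot 10^{10}$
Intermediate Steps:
$d = -136862$ ($d = -17069 - 119793 = -136862$)
$F = \frac{23096097233}{168754}$ ($F = 2 - \left(-136862 + \frac{250223}{168754}\right) = 2 - - \frac{23095759725}{168754} = 2 + \frac{23095759725}{168754} = \frac{23096097233}{168754} \approx 1.3686 \cdot 10^{5}$)
$\left(F + 250658\right) \left(-239810 + y{\left(-669,C{\left(-9,3 \right)} \right)}\right) = \left(\frac{23096097233}{168754} + 250658\right) \left(-239810 + \left(225 - -669\right)\right) = \frac{65395637365 \left(-239810 + \left(225 + 669\right)\right)}{168754} = \frac{65395637365 \left(-239810 + 894\right)}{168754} = \frac{65395637365}{168754} \left(-238916\right) = - \frac{7812032048348170}{84377}$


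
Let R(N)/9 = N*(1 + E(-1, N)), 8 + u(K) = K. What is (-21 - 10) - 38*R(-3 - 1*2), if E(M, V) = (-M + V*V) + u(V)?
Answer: 23909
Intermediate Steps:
u(K) = -8 + K
E(M, V) = -8 + V + V² - M (E(M, V) = (-M + V*V) + (-8 + V) = (-M + V²) + (-8 + V) = (V² - M) + (-8 + V) = -8 + V + V² - M)
R(N) = 9*N*(-6 + N + N²) (R(N) = 9*(N*(1 + (-8 + N + N² - 1*(-1)))) = 9*(N*(1 + (-8 + N + N² + 1))) = 9*(N*(1 + (-7 + N + N²))) = 9*(N*(-6 + N + N²)) = 9*N*(-6 + N + N²))
(-21 - 10) - 38*R(-3 - 1*2) = (-21 - 10) - 342*(-3 - 1*2)*(-6 + (-3 - 1*2) + (-3 - 1*2)²) = -31 - 342*(-3 - 2)*(-6 + (-3 - 2) + (-3 - 2)²) = -31 - 342*(-5)*(-6 - 5 + (-5)²) = -31 - 342*(-5)*(-6 - 5 + 25) = -31 - 342*(-5)*14 = -31 - 38*(-630) = -31 + 23940 = 23909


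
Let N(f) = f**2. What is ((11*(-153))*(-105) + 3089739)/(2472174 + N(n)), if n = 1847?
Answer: 3266454/5883583 ≈ 0.55518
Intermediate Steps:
((11*(-153))*(-105) + 3089739)/(2472174 + N(n)) = ((11*(-153))*(-105) + 3089739)/(2472174 + 1847**2) = (-1683*(-105) + 3089739)/(2472174 + 3411409) = (176715 + 3089739)/5883583 = 3266454*(1/5883583) = 3266454/5883583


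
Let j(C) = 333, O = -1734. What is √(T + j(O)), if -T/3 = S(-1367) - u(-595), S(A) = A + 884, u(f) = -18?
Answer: 24*√3 ≈ 41.569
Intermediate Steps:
S(A) = 884 + A
T = 1395 (T = -3*((884 - 1367) - 1*(-18)) = -3*(-483 + 18) = -3*(-465) = 1395)
√(T + j(O)) = √(1395 + 333) = √1728 = 24*√3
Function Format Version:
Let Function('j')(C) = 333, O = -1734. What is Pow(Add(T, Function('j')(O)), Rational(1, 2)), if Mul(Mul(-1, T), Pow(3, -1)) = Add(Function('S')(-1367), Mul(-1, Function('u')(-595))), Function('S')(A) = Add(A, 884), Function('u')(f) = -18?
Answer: Mul(24, Pow(3, Rational(1, 2))) ≈ 41.569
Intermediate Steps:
Function('S')(A) = Add(884, A)
T = 1395 (T = Mul(-3, Add(Add(884, -1367), Mul(-1, -18))) = Mul(-3, Add(-483, 18)) = Mul(-3, -465) = 1395)
Pow(Add(T, Function('j')(O)), Rational(1, 2)) = Pow(Add(1395, 333), Rational(1, 2)) = Pow(1728, Rational(1, 2)) = Mul(24, Pow(3, Rational(1, 2)))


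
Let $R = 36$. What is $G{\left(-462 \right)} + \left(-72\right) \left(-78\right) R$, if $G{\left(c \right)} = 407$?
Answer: $202583$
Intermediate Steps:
$G{\left(-462 \right)} + \left(-72\right) \left(-78\right) R = 407 + \left(-72\right) \left(-78\right) 36 = 407 + 5616 \cdot 36 = 407 + 202176 = 202583$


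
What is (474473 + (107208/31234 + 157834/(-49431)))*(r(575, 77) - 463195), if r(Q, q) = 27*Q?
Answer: -163970877708968614390/771963927 ≈ -2.1241e+11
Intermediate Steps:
(474473 + (107208/31234 + 157834/(-49431)))*(r(575, 77) - 463195) = (474473 + (107208/31234 + 157834/(-49431)))*(27*575 - 463195) = (474473 + (107208*(1/31234) + 157834*(-1/49431)))*(15525 - 463195) = (474473 + (53604/15617 - 157834/49431))*(-447670) = (474473 + 184805746/771963927)*(-447670) = (366276225141217/771963927)*(-447670) = -163970877708968614390/771963927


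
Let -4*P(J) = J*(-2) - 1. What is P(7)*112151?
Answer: 1682265/4 ≈ 4.2057e+5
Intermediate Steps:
P(J) = 1/4 + J/2 (P(J) = -(J*(-2) - 1)/4 = -(-2*J - 1)/4 = -(-1 - 2*J)/4 = 1/4 + J/2)
P(7)*112151 = (1/4 + (1/2)*7)*112151 = (1/4 + 7/2)*112151 = (15/4)*112151 = 1682265/4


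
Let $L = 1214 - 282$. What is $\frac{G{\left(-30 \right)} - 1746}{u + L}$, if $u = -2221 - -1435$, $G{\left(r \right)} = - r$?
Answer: $- \frac{858}{73} \approx -11.753$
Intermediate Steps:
$L = 932$
$u = -786$ ($u = -2221 + 1435 = -786$)
$\frac{G{\left(-30 \right)} - 1746}{u + L} = \frac{\left(-1\right) \left(-30\right) - 1746}{-786 + 932} = \frac{30 - 1746}{146} = \left(-1716\right) \frac{1}{146} = - \frac{858}{73}$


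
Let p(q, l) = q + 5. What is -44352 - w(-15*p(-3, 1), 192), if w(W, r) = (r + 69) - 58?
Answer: -44555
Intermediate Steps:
p(q, l) = 5 + q
w(W, r) = 11 + r (w(W, r) = (69 + r) - 58 = 11 + r)
-44352 - w(-15*p(-3, 1), 192) = -44352 - (11 + 192) = -44352 - 1*203 = -44352 - 203 = -44555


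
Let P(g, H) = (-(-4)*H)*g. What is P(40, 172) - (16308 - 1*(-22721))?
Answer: -11509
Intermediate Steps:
P(g, H) = 4*H*g (P(g, H) = (4*H)*g = 4*H*g)
P(40, 172) - (16308 - 1*(-22721)) = 4*172*40 - (16308 - 1*(-22721)) = 27520 - (16308 + 22721) = 27520 - 1*39029 = 27520 - 39029 = -11509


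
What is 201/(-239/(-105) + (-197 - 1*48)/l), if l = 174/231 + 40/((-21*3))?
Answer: -1730610/17807827 ≈ -0.097183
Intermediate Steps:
l = 82/693 (l = 174*(1/231) + 40/(-63) = 58/77 + 40*(-1/63) = 58/77 - 40/63 = 82/693 ≈ 0.11833)
201/(-239/(-105) + (-197 - 1*48)/l) = 201/(-239/(-105) + (-197 - 1*48)/(82/693)) = 201/(-239*(-1/105) + (-197 - 48)*(693/82)) = 201/(239/105 - 245*693/82) = 201/(239/105 - 169785/82) = 201/(-17807827/8610) = 201*(-8610/17807827) = -1730610/17807827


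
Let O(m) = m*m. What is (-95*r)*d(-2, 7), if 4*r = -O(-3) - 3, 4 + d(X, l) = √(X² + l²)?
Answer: -1140 + 285*√53 ≈ 934.83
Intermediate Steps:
O(m) = m²
d(X, l) = -4 + √(X² + l²)
r = -3 (r = (-1*(-3)² - 3)/4 = (-1*9 - 3)/4 = (-9 - 3)/4 = (¼)*(-12) = -3)
(-95*r)*d(-2, 7) = (-95*(-3))*(-4 + √((-2)² + 7²)) = 285*(-4 + √(4 + 49)) = 285*(-4 + √53) = -1140 + 285*√53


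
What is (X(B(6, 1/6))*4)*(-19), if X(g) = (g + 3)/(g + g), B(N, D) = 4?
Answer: -133/2 ≈ -66.500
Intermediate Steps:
X(g) = (3 + g)/(2*g) (X(g) = (3 + g)/((2*g)) = (3 + g)*(1/(2*g)) = (3 + g)/(2*g))
(X(B(6, 1/6))*4)*(-19) = (((½)*(3 + 4)/4)*4)*(-19) = (((½)*(¼)*7)*4)*(-19) = ((7/8)*4)*(-19) = (7/2)*(-19) = -133/2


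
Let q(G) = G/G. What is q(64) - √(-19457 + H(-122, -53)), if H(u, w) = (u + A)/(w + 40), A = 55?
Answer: 1 - I*√3287362/13 ≈ 1.0 - 139.47*I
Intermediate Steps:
H(u, w) = (55 + u)/(40 + w) (H(u, w) = (u + 55)/(w + 40) = (55 + u)/(40 + w))
q(G) = 1
q(64) - √(-19457 + H(-122, -53)) = 1 - √(-19457 + (55 - 122)/(40 - 53)) = 1 - √(-19457 - 67/(-13)) = 1 - √(-19457 - 1/13*(-67)) = 1 - √(-19457 + 67/13) = 1 - √(-252874/13) = 1 - I*√3287362/13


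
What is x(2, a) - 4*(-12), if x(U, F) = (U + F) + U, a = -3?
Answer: 49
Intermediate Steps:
x(U, F) = F + 2*U (x(U, F) = (F + U) + U = F + 2*U)
x(2, a) - 4*(-12) = (-3 + 2*2) - 4*(-12) = (-3 + 4) + 48 = 1 + 48 = 49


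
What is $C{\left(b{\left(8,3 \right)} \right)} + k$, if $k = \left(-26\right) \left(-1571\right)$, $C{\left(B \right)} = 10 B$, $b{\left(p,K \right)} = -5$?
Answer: $40796$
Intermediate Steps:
$k = 40846$
$C{\left(b{\left(8,3 \right)} \right)} + k = 10 \left(-5\right) + 40846 = -50 + 40846 = 40796$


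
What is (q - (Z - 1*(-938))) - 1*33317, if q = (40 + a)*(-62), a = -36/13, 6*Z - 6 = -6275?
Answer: -2770441/78 ≈ -35519.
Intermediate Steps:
Z = -6269/6 (Z = 1 + (⅙)*(-6275) = 1 - 6275/6 = -6269/6 ≈ -1044.8)
a = -36/13 (a = -36*1/13 = -36/13 ≈ -2.7692)
q = -30008/13 (q = (40 - 36/13)*(-62) = (484/13)*(-62) = -30008/13 ≈ -2308.3)
(q - (Z - 1*(-938))) - 1*33317 = (-30008/13 - (-6269/6 - 1*(-938))) - 1*33317 = (-30008/13 - (-6269/6 + 938)) - 33317 = (-30008/13 - 1*(-641/6)) - 33317 = (-30008/13 + 641/6) - 33317 = -171715/78 - 33317 = -2770441/78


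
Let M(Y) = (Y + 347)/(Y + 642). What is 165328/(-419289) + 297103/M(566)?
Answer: 150482848934072/382810857 ≈ 3.9310e+5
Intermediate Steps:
M(Y) = (347 + Y)/(642 + Y)
165328/(-419289) + 297103/M(566) = 165328/(-419289) + 297103/(((347 + 566)/(642 + 566))) = 165328*(-1/419289) + 297103/((913/1208)) = -165328/419289 + 297103/(((1/1208)*913)) = -165328/419289 + 297103/(913/1208) = -165328/419289 + 297103*(1208/913) = -165328/419289 + 358900424/913 = 150482848934072/382810857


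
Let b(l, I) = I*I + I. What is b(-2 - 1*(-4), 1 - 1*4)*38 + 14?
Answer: 242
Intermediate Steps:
b(l, I) = I + I² (b(l, I) = I² + I = I + I²)
b(-2 - 1*(-4), 1 - 1*4)*38 + 14 = ((1 - 1*4)*(1 + (1 - 1*4)))*38 + 14 = ((1 - 4)*(1 + (1 - 4)))*38 + 14 = -3*(1 - 3)*38 + 14 = -3*(-2)*38 + 14 = 6*38 + 14 = 228 + 14 = 242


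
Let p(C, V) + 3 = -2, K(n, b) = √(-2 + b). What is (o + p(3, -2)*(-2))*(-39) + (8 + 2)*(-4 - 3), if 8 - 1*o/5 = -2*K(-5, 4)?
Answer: -2020 - 390*√2 ≈ -2571.5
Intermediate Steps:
p(C, V) = -5 (p(C, V) = -3 - 2 = -5)
o = 40 + 10*√2 (o = 40 - (-10)*√(-2 + 4) = 40 - (-10)*√2 = 40 + 10*√2 ≈ 54.142)
(o + p(3, -2)*(-2))*(-39) + (8 + 2)*(-4 - 3) = ((40 + 10*√2) - 5*(-2))*(-39) + (8 + 2)*(-4 - 3) = ((40 + 10*√2) + 10)*(-39) + 10*(-7) = (50 + 10*√2)*(-39) - 70 = (-1950 - 390*√2) - 70 = -2020 - 390*√2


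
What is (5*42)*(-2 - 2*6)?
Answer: -2940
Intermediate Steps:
(5*42)*(-2 - 2*6) = 210*(-2 - 12) = 210*(-14) = -2940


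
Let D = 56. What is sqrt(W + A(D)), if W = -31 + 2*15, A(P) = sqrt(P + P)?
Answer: sqrt(-1 + 4*sqrt(7)) ≈ 3.0956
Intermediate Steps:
A(P) = sqrt(2)*sqrt(P) (A(P) = sqrt(2*P) = sqrt(2)*sqrt(P))
W = -1 (W = -31 + 30 = -1)
sqrt(W + A(D)) = sqrt(-1 + sqrt(2)*sqrt(56)) = sqrt(-1 + sqrt(2)*(2*sqrt(14))) = sqrt(-1 + 4*sqrt(7))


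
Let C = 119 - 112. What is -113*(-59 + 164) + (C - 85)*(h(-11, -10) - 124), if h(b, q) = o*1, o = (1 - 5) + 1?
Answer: -1959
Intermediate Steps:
o = -3 (o = -4 + 1 = -3)
h(b, q) = -3 (h(b, q) = -3*1 = -3)
C = 7
-113*(-59 + 164) + (C - 85)*(h(-11, -10) - 124) = -113*(-59 + 164) + (7 - 85)*(-3 - 124) = -113*105 - 78*(-127) = -11865 + 9906 = -1959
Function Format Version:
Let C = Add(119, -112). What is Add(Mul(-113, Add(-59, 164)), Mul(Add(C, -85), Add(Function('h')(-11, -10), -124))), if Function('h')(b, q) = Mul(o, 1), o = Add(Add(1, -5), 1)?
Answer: -1959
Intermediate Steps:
o = -3 (o = Add(-4, 1) = -3)
Function('h')(b, q) = -3 (Function('h')(b, q) = Mul(-3, 1) = -3)
C = 7
Add(Mul(-113, Add(-59, 164)), Mul(Add(C, -85), Add(Function('h')(-11, -10), -124))) = Add(Mul(-113, Add(-59, 164)), Mul(Add(7, -85), Add(-3, -124))) = Add(Mul(-113, 105), Mul(-78, -127)) = Add(-11865, 9906) = -1959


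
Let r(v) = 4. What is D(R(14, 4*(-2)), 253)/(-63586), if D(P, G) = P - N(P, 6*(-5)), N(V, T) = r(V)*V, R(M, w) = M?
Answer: 21/31793 ≈ 0.00066052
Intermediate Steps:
N(V, T) = 4*V
D(P, G) = -3*P (D(P, G) = P - 4*P = -3*P)
D(R(14, 4*(-2)), 253)/(-63586) = -3*14/(-63586) = -42*(-1/63586) = 21/31793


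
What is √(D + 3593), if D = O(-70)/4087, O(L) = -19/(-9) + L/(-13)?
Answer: 2*√22821066528286/159393 ≈ 59.942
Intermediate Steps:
O(L) = 19/9 - L/13 (O(L) = -19*(-⅑) + L*(-1/13) = 19/9 - L/13)
D = 877/478179 (D = (19/9 - 1/13*(-70))/4087 = (19/9 + 70/13)*(1/4087) = (877/117)*(1/4087) = 877/478179 ≈ 0.0018340)
√(D + 3593) = √(877/478179 + 3593) = √(1718098024/478179) = 2*√22821066528286/159393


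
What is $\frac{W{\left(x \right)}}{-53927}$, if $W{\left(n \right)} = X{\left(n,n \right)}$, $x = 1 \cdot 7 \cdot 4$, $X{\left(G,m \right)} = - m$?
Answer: $\frac{28}{53927} \approx 0.00051922$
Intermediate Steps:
$x = 28$ ($x = 7 \cdot 4 = 28$)
$W{\left(n \right)} = - n$
$\frac{W{\left(x \right)}}{-53927} = \frac{\left(-1\right) 28}{-53927} = \left(-28\right) \left(- \frac{1}{53927}\right) = \frac{28}{53927}$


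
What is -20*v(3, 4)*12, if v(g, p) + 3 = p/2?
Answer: 240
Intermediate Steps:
v(g, p) = -3 + p/2
-20*v(3, 4)*12 = -20*(-3 + (½)*4)*12 = -20*(-3 + 2)*12 = -20*(-1)*12 = 20*12 = 240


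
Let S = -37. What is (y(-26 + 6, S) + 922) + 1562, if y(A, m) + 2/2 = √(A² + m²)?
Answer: 2483 + √1769 ≈ 2525.1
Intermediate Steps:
y(A, m) = -1 + √(A² + m²)
(y(-26 + 6, S) + 922) + 1562 = ((-1 + √((-26 + 6)² + (-37)²)) + 922) + 1562 = ((-1 + √((-20)² + 1369)) + 922) + 1562 = ((-1 + √(400 + 1369)) + 922) + 1562 = ((-1 + √1769) + 922) + 1562 = (921 + √1769) + 1562 = 2483 + √1769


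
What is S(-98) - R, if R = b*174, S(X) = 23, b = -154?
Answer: 26819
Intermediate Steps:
R = -26796 (R = -154*174 = -26796)
S(-98) - R = 23 - 1*(-26796) = 23 + 26796 = 26819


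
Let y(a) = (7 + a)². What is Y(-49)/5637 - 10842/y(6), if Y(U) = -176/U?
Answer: -230359354/3590769 ≈ -64.153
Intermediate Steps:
Y(-49)/5637 - 10842/y(6) = -176/(-49)/5637 - 10842/(7 + 6)² = -176*(-1/49)*(1/5637) - 10842/(13²) = (176/49)*(1/5637) - 10842/169 = 176/276213 - 10842*1/169 = 176/276213 - 834/13 = -230359354/3590769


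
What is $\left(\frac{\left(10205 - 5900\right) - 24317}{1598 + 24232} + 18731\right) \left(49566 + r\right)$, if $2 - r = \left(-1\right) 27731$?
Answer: $\frac{18698694499841}{12915} \approx 1.4478 \cdot 10^{9}$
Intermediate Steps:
$r = 27733$ ($r = 2 - \left(-1\right) 27731 = 2 - -27731 = 2 + 27731 = 27733$)
$\left(\frac{\left(10205 - 5900\right) - 24317}{1598 + 24232} + 18731\right) \left(49566 + r\right) = \left(\frac{\left(10205 - 5900\right) - 24317}{1598 + 24232} + 18731\right) \left(49566 + 27733\right) = \left(\frac{4305 - 24317}{25830} + 18731\right) 77299 = \left(\left(-20012\right) \frac{1}{25830} + 18731\right) 77299 = \left(- \frac{10006}{12915} + 18731\right) 77299 = \frac{241900859}{12915} \cdot 77299 = \frac{18698694499841}{12915}$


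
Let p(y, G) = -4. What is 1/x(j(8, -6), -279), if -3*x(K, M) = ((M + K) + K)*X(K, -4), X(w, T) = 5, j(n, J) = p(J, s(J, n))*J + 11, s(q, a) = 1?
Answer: 3/1045 ≈ 0.0028708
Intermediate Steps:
j(n, J) = 11 - 4*J (j(n, J) = -4*J + 11 = 11 - 4*J)
x(K, M) = -10*K/3 - 5*M/3 (x(K, M) = -((M + K) + K)*5/3 = -((K + M) + K)*5/3 = -(M + 2*K)*5/3 = -(5*M + 10*K)/3 = -10*K/3 - 5*M/3)
1/x(j(8, -6), -279) = 1/(-10*(11 - 4*(-6))/3 - 5/3*(-279)) = 1/(-10*(11 + 24)/3 + 465) = 1/(-10/3*35 + 465) = 1/(-350/3 + 465) = 1/(1045/3) = 3/1045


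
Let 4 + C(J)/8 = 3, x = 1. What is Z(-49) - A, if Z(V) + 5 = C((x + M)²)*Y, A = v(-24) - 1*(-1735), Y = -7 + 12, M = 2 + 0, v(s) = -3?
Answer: -1777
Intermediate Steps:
M = 2
C(J) = -8 (C(J) = -32 + 8*3 = -32 + 24 = -8)
Y = 5
A = 1732 (A = -3 - 1*(-1735) = -3 + 1735 = 1732)
Z(V) = -45 (Z(V) = -5 - 8*5 = -5 - 40 = -45)
Z(-49) - A = -45 - 1*1732 = -45 - 1732 = -1777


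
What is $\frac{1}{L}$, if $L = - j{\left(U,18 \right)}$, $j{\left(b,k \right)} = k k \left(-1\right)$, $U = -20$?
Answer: $\frac{1}{324} \approx 0.0030864$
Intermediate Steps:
$j{\left(b,k \right)} = - k^{2}$ ($j{\left(b,k \right)} = k^{2} \left(-1\right) = - k^{2}$)
$L = 324$ ($L = - \left(-1\right) 18^{2} = - \left(-1\right) 324 = \left(-1\right) \left(-324\right) = 324$)
$\frac{1}{L} = \frac{1}{324}$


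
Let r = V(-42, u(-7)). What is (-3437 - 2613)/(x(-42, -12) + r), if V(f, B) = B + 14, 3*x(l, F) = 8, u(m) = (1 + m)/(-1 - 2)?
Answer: -9075/28 ≈ -324.11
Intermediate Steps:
u(m) = -1/3 - m/3 (u(m) = (1 + m)/(-3) = (1 + m)*(-1/3) = -1/3 - m/3)
x(l, F) = 8/3 (x(l, F) = (1/3)*8 = 8/3)
V(f, B) = 14 + B
r = 16 (r = 14 + (-1/3 - 1/3*(-7)) = 14 + (-1/3 + 7/3) = 14 + 2 = 16)
(-3437 - 2613)/(x(-42, -12) + r) = (-3437 - 2613)/(8/3 + 16) = -6050/56/3 = -6050*3/56 = -9075/28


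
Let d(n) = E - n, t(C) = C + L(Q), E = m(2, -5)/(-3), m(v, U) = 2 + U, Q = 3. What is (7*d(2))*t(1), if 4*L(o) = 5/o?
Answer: -119/12 ≈ -9.9167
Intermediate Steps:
E = 1 (E = (2 - 5)/(-3) = -3*(-1/3) = 1)
L(o) = 5/(4*o) (L(o) = (5/o)/4 = 5/(4*o))
t(C) = 5/12 + C (t(C) = C + (5/4)/3 = C + (5/4)*(1/3) = C + 5/12 = 5/12 + C)
d(n) = 1 - n
(7*d(2))*t(1) = (7*(1 - 1*2))*(5/12 + 1) = (7*(1 - 2))*(17/12) = (7*(-1))*(17/12) = -7*17/12 = -119/12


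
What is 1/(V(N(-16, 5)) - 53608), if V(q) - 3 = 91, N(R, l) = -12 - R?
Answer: -1/53514 ≈ -1.8687e-5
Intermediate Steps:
V(q) = 94 (V(q) = 3 + 91 = 94)
1/(V(N(-16, 5)) - 53608) = 1/(94 - 53608) = 1/(-53514) = -1/53514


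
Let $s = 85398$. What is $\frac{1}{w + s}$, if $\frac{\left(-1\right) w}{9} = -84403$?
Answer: $\frac{1}{845025} \approx 1.1834 \cdot 10^{-6}$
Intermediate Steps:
$w = 759627$ ($w = \left(-9\right) \left(-84403\right) = 759627$)
$\frac{1}{w + s} = \frac{1}{759627 + 85398} = \frac{1}{845025}$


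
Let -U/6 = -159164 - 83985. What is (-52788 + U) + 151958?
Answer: 1558064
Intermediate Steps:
U = 1458894 (U = -6*(-159164 - 83985) = -6*(-243149) = 1458894)
(-52788 + U) + 151958 = (-52788 + 1458894) + 151958 = 1406106 + 151958 = 1558064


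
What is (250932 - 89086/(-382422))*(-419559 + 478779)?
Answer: 947145003069300/63737 ≈ 1.4860e+10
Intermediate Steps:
(250932 - 89086/(-382422))*(-419559 + 478779) = (250932 - 89086*(-1/382422))*59220 = (250932 + 44543/191211)*59220 = (47981003195/191211)*59220 = 947145003069300/63737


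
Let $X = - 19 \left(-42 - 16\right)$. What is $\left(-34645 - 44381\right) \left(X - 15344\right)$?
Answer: $1125488292$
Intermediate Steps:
$X = 1102$ ($X = \left(-19\right) \left(-58\right) = 1102$)
$\left(-34645 - 44381\right) \left(X - 15344\right) = \left(-34645 - 44381\right) \left(1102 - 15344\right) = \left(-79026\right) \left(-14242\right) = 1125488292$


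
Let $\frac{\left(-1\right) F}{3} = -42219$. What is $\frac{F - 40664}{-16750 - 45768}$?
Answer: $- \frac{85993}{62518} \approx -1.3755$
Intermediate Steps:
$F = 126657$ ($F = \left(-3\right) \left(-42219\right) = 126657$)
$\frac{F - 40664}{-16750 - 45768} = \frac{126657 - 40664}{-16750 - 45768} = \frac{85993}{-62518} = 85993 \left(- \frac{1}{62518}\right) = - \frac{85993}{62518}$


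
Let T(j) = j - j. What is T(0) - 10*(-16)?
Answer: 160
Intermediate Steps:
T(j) = 0
T(0) - 10*(-16) = 0 - 10*(-16) = 0 + 160 = 160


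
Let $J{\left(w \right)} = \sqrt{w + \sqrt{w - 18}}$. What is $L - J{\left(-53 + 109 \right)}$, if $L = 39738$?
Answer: $39738 - \sqrt{56 + \sqrt{38}} \approx 39730.0$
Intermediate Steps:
$J{\left(w \right)} = \sqrt{w + \sqrt{-18 + w}}$
$L - J{\left(-53 + 109 \right)} = 39738 - \sqrt{\left(-53 + 109\right) + \sqrt{-18 + \left(-53 + 109\right)}} = 39738 - \sqrt{56 + \sqrt{-18 + 56}} = 39738 - \sqrt{56 + \sqrt{38}}$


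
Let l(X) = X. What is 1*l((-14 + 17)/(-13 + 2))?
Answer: -3/11 ≈ -0.27273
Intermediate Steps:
1*l((-14 + 17)/(-13 + 2)) = 1*((-14 + 17)/(-13 + 2)) = 1*(3/(-11)) = 1*(3*(-1/11)) = 1*(-3/11) = -3/11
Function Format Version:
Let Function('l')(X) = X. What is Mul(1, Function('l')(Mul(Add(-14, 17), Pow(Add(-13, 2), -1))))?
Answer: Rational(-3, 11) ≈ -0.27273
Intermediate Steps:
Mul(1, Function('l')(Mul(Add(-14, 17), Pow(Add(-13, 2), -1)))) = Mul(1, Mul(Add(-14, 17), Pow(Add(-13, 2), -1))) = Mul(1, Mul(3, Pow(-11, -1))) = Mul(1, Mul(3, Rational(-1, 11))) = Mul(1, Rational(-3, 11)) = Rational(-3, 11)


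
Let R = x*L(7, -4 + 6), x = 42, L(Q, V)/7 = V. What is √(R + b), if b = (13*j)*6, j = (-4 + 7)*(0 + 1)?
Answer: √822 ≈ 28.671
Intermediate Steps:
L(Q, V) = 7*V
j = 3 (j = 3*1 = 3)
R = 588 (R = 42*(7*(-4 + 6)) = 42*(7*2) = 42*14 = 588)
b = 234 (b = (13*3)*6 = 39*6 = 234)
√(R + b) = √(588 + 234) = √822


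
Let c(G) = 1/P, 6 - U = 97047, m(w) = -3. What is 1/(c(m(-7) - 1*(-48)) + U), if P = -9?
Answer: -9/873370 ≈ -1.0305e-5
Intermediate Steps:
U = -97041 (U = 6 - 1*97047 = 6 - 97047 = -97041)
c(G) = -⅑ (c(G) = 1/(-9) = -⅑)
1/(c(m(-7) - 1*(-48)) + U) = 1/(-⅑ - 97041) = 1/(-873370/9) = -9/873370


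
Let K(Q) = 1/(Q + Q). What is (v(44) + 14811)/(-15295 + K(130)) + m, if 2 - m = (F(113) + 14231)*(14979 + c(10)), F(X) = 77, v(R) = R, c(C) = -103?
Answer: -846423707736694/3976699 ≈ -2.1285e+8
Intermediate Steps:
K(Q) = 1/(2*Q)
m = -212845806 (m = 2 - (77 + 14231)*(14979 - 103) = 2 - 14308*14876 = 2 - 1*212845808 = 2 - 212845808 = -212845806)
(v(44) + 14811)/(-15295 + K(130)) + m = (44 + 14811)/(-15295 + (½)/130) - 212845806 = 14855/(-15295 + (½)*(1/130)) - 212845806 = 14855/(-15295 + 1/260) - 212845806 = 14855/(-3976699/260) - 212845806 = 14855*(-260/3976699) - 212845806 = -3862300/3976699 - 212845806 = -846423707736694/3976699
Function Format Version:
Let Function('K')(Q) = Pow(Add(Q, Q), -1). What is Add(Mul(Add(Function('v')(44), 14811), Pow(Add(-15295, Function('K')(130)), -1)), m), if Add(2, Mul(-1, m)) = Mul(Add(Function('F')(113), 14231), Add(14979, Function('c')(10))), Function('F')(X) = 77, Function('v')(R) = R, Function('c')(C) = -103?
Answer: Rational(-846423707736694, 3976699) ≈ -2.1285e+8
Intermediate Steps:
Function('K')(Q) = Mul(Rational(1, 2), Pow(Q, -1)) (Function('K')(Q) = Pow(Mul(2, Q), -1) = Mul(Rational(1, 2), Pow(Q, -1)))
m = -212845806 (m = Add(2, Mul(-1, Mul(Add(77, 14231), Add(14979, -103)))) = Add(2, Mul(-1, Mul(14308, 14876))) = Add(2, Mul(-1, 212845808)) = Add(2, -212845808) = -212845806)
Add(Mul(Add(Function('v')(44), 14811), Pow(Add(-15295, Function('K')(130)), -1)), m) = Add(Mul(Add(44, 14811), Pow(Add(-15295, Mul(Rational(1, 2), Pow(130, -1))), -1)), -212845806) = Add(Mul(14855, Pow(Add(-15295, Mul(Rational(1, 2), Rational(1, 130))), -1)), -212845806) = Add(Mul(14855, Pow(Add(-15295, Rational(1, 260)), -1)), -212845806) = Add(Mul(14855, Pow(Rational(-3976699, 260), -1)), -212845806) = Add(Mul(14855, Rational(-260, 3976699)), -212845806) = Add(Rational(-3862300, 3976699), -212845806) = Rational(-846423707736694, 3976699)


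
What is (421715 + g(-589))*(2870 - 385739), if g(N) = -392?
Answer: -161311515687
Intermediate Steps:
(421715 + g(-589))*(2870 - 385739) = (421715 - 392)*(2870 - 385739) = 421323*(-382869) = -161311515687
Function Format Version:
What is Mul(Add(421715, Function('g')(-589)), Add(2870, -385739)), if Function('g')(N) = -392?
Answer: -161311515687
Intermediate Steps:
Mul(Add(421715, Function('g')(-589)), Add(2870, -385739)) = Mul(Add(421715, -392), Add(2870, -385739)) = Mul(421323, -382869) = -161311515687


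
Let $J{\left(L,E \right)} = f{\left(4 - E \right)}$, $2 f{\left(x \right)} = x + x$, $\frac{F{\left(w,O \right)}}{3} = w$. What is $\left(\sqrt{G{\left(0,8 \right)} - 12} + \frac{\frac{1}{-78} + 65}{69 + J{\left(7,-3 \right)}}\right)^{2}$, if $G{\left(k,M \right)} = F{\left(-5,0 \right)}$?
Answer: $- \frac{923117207}{35141184} + \frac{5069 i \sqrt{3}}{988} \approx -26.269 + 8.8864 i$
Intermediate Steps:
$F{\left(w,O \right)} = 3 w$
$G{\left(k,M \right)} = -15$ ($G{\left(k,M \right)} = 3 \left(-5\right) = -15$)
$f{\left(x \right)} = x$ ($f{\left(x \right)} = \frac{x + x}{2} = \frac{2 x}{2} = x$)
$J{\left(L,E \right)} = 4 - E$
$\left(\sqrt{G{\left(0,8 \right)} - 12} + \frac{\frac{1}{-78} + 65}{69 + J{\left(7,-3 \right)}}\right)^{2} = \left(\sqrt{-15 - 12} + \frac{\frac{1}{-78} + 65}{69 + \left(4 - -3\right)}\right)^{2} = \left(\sqrt{-27} + \frac{- \frac{1}{78} + 65}{69 + \left(4 + 3\right)}\right)^{2} = \left(3 i \sqrt{3} + \frac{5069}{78 \left(69 + 7\right)}\right)^{2} = \left(3 i \sqrt{3} + \frac{5069}{78 \cdot 76}\right)^{2} = \left(3 i \sqrt{3} + \frac{5069}{78} \cdot \frac{1}{76}\right)^{2} = \left(3 i \sqrt{3} + \frac{5069}{5928}\right)^{2} = \left(\frac{5069}{5928} + 3 i \sqrt{3}\right)^{2}$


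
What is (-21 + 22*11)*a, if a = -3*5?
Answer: -3315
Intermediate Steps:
a = -15
(-21 + 22*11)*a = (-21 + 22*11)*(-15) = (-21 + 242)*(-15) = 221*(-15) = -3315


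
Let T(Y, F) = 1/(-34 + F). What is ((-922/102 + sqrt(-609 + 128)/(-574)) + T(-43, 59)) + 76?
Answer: 85426/1275 - I*sqrt(481)/574 ≈ 67.001 - 0.038209*I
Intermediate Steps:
((-922/102 + sqrt(-609 + 128)/(-574)) + T(-43, 59)) + 76 = ((-922/102 + sqrt(-609 + 128)/(-574)) + 1/(-34 + 59)) + 76 = ((-922*1/102 + sqrt(-481)*(-1/574)) + 1/25) + 76 = ((-461/51 + (I*sqrt(481))*(-1/574)) + 1/25) + 76 = ((-461/51 - I*sqrt(481)/574) + 1/25) + 76 = (-11474/1275 - I*sqrt(481)/574) + 76 = 85426/1275 - I*sqrt(481)/574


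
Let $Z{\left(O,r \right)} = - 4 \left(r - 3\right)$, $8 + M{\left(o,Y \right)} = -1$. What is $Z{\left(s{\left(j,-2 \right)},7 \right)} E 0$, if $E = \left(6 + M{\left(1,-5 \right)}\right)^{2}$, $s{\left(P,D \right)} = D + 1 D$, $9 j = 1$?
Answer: $0$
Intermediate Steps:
$j = \frac{1}{9}$ ($j = \frac{1}{9} \cdot 1 = \frac{1}{9} \approx 0.11111$)
$s{\left(P,D \right)} = 2 D$ ($s{\left(P,D \right)} = D + D = 2 D$)
$M{\left(o,Y \right)} = -9$ ($M{\left(o,Y \right)} = -8 - 1 = -9$)
$Z{\left(O,r \right)} = 12 - 4 r$ ($Z{\left(O,r \right)} = - 4 \left(-3 + r\right) = 12 - 4 r$)
$E = 9$ ($E = \left(6 - 9\right)^{2} = \left(-3\right)^{2} = 9$)
$Z{\left(s{\left(j,-2 \right)},7 \right)} E 0 = \left(12 - 28\right) 9 \cdot 0 = \left(-16\right) 9 \cdot 0 = \left(-144\right) 0 = 0$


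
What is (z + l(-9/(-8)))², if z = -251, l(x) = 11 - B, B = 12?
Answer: 63504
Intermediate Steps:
l(x) = -1 (l(x) = 11 - 1*12 = 11 - 12 = -1)
(z + l(-9/(-8)))² = (-251 - 1)² = (-252)² = 63504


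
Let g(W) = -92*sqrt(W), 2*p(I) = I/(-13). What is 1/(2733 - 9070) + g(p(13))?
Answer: -1/6337 - 46*I*sqrt(2) ≈ -0.0001578 - 65.054*I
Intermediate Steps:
p(I) = -I/26 (p(I) = (I/(-13))/2 = (I*(-1/13))/2 = (-I/13)/2 = -I/26)
1/(2733 - 9070) + g(p(13)) = 1/(2733 - 9070) - 92*I*sqrt(2)/2 = 1/(-6337) - 46*I*sqrt(2) = -1/6337 - 46*I*sqrt(2)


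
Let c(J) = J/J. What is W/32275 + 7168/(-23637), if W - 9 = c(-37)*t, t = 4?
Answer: -231039919/762884175 ≈ -0.30285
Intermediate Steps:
c(J) = 1
W = 13 (W = 9 + 1*4 = 9 + 4 = 13)
W/32275 + 7168/(-23637) = 13/32275 + 7168/(-23637) = 13*(1/32275) + 7168*(-1/23637) = 13/32275 - 7168/23637 = -231039919/762884175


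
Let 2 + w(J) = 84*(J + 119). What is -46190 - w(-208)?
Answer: -38712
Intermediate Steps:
w(J) = 9994 + 84*J (w(J) = -2 + 84*(J + 119) = -2 + 84*(119 + J) = -2 + (9996 + 84*J) = 9994 + 84*J)
-46190 - w(-208) = -46190 - (9994 + 84*(-208)) = -46190 - (9994 - 17472) = -46190 - 1*(-7478) = -46190 + 7478 = -38712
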